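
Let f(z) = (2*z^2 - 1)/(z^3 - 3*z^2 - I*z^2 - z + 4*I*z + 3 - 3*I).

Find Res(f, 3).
2 + I/2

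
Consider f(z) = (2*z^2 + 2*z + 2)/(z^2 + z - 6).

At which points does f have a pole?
{-3, 2}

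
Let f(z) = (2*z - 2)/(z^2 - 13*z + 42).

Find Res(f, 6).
Write f(z) = P(z)/Q(z) with P(z) = 2*z - 2 and Q(z) = z^2 - 13*z + 42.
The denominator factors as Q(z) = (z - 7)*(z - 6), so z = 6 is a simple zero of Q and P is analytic there; z = 6 is therefore a simple pole and
  Res(f, z₀) = P(z₀)/Q'(z₀).

Q'(z) = 2*z - 13, so Q'(6) = -1.
P(6) = 10.

Res(f, 6) = (10)/(-1) = -10

Final answer: -10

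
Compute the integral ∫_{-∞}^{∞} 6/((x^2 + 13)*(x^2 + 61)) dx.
Let f(z) = 6/((z^2 + 13)*(z^2 + 61)). The denominator has no real zeros and deg Q - deg P = 4 ≥ 2, so the integral of f over the upper semicircle |z| = R tends to 0 as R → ∞. Closing the contour in the upper half-plane,
  ∫_{-∞}^{∞} f(x) dx = 2πi · Σ Res(f, z_k)  over the poles with Im z_k > 0.

Zeros of the denominator: z^2 + 13 = 0 gives z = ±sqrt(13)*I; z^2 + 61 = 0 gives z = ±sqrt(61)*I.
Upper half-plane: z = sqrt(13)*I, z = sqrt(61)*I (simple).

Each pole is a simple zero of Q(z) = z^4 + 74*z^2 + 793, so Res(f, z₀) = P(z₀)/Q'(z₀) with P(z) = 6, Q'(z) = 4*z^3 + 148*z:
  Res(f, sqrt(13)*I) = (6)/(96*sqrt(13)*I) = -sqrt(13)*I/208
  Res(f, sqrt(61)*I) = (6)/(-96*sqrt(61)*I) = sqrt(61)*I/976

Sum of residues: I*(-sqrt(13)/208 + sqrt(61)/976)
∫_{-∞}^{∞} f(x) dx = 2πi · (I*(-sqrt(13)/208 + sqrt(61)/976)) = pi*(-13*sqrt(61) + 61*sqrt(13))/6344

Final answer: pi*(-13*sqrt(61) + 61*sqrt(13))/6344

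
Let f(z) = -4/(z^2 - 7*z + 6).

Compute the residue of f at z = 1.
Write f(z) = P(z)/Q(z) with P(z) = -4 and Q(z) = z^2 - 7*z + 6.
The denominator factors as Q(z) = (z - 6)*(z - 1), so z = 1 is a simple zero of Q and P is analytic there; z = 1 is therefore a simple pole and
  Res(f, z₀) = P(z₀)/Q'(z₀).

Q'(z) = 2*z - 7, so Q'(1) = -5.
P(1) = -4.

Res(f, 1) = (-4)/(-5) = 4/5

Final answer: 4/5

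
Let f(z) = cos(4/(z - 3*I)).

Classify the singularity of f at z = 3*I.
Let u = z - 3*I. Then
  cos(4/u) = Σ_{k≥0} (-1)^k (4)^(2k)/((2k)!·u^(2k)) = 1 - 8/u^2 + 32/(3*u^4) + ...
which has infinitely many negative powers of u, so cos(4/(z - 3*I)) has an essential singularity at z = 3*I.
So the singularity is essential.

Final answer: essential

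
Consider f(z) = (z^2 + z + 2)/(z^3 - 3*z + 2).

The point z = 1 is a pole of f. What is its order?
Factor the denominator:
  z^3 - 3*z + 2 = (z - 1)^2*(z + 2)

The numerator P(z) = z^2 + z + 2 has P(1) = 4 ≠ 0, so no factor of (z - 1) cancels.
Near z = 1 we can therefore write f(z) = g(z)/(z - 1)^2 with g analytic at 1 and g(1) ≠ 0 (g is the numerator divided by the remaining denominator factors).

Hence z = 1 is a pole of order 2.

Final answer: 2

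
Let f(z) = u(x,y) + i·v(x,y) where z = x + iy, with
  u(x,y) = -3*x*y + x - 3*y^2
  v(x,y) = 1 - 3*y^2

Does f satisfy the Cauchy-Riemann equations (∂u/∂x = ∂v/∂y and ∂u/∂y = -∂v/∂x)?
∂u/∂x = 1 - 3*y
∂v/∂y = -6*y
∂u/∂y = -3*x - 6*y
∂v/∂x = 0
∂u/∂x ≠ ∂v/∂y and ∂u/∂y ≠ -∂v/∂x; the Cauchy-Riemann equations are not satisfied, so f is not analytic.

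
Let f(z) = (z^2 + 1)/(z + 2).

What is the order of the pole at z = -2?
1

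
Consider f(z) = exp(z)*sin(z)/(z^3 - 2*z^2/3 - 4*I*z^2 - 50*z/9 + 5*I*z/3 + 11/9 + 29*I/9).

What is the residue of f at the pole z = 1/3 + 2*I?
(-15/26 - 3*I/26)*exp(1/3 + 2*I)*sin(1/3 + 2*I)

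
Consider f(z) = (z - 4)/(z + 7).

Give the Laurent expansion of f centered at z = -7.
Put w = z - (-7), i.e. z = w - 7. The denominator is w, so it suffices to rewrite the numerator in powers of w.

P(z) = z - 4
P(w - 7) = -11 + w

Dividing each term by w:
  f = -11/w + 1

Substituting back w = z + 7:
  f(z) = -11/(z + 7) + 1

The series is finite because the numerator is a polynomial; the negative powers form the principal part, and the coefficient of 1/(z + 7) gives Res(f, -7) = -11.

Final answer: -11/(z + 7) + 1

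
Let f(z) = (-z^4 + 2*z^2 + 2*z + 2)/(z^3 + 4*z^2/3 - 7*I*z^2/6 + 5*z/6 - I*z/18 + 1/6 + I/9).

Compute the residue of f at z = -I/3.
Write f(z) = P(z)/Q(z) with P(z) = -z^4 + 2*z^2 + 2*z + 2 and Q(z) = z^3 + 4*z^2/3 - 7*I*z^2/6 + 5*z/6 - I*z/18 + 1/6 + I/9.
The denominator factors as Q(z) = (z + 1 - 3*I/2)*(z + 1/3)*(z + I/3), so z = -I/3 is a simple zero of Q and P is analytic there; z = -I/3 is therefore a simple pole and
  Res(f, z₀) = P(z₀)/Q'(z₀).

Q'(z) = 3*z^2 + 8*z/3 - 7*I*z/3 + 5/6 - I/18, so Q'(-I/3) = -5/18 - 17*I/18.
P(-I/3) = 143/81 - 2*I/3.

Res(f, -I/3) = (143/81 - 2*I/3)/(-5/18 - 17*I/18) = 203/1413 + 2701*I/1413

Final answer: 203/1413 + 2701*I/1413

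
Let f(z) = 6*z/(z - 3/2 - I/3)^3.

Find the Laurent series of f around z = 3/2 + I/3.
Put w = z - (3/2 + I/3), i.e. z = w + 3/2 + I/3. The denominator is w^3, so it suffices to rewrite the numerator in powers of w.

P(z) = 6*z
P(w + 3/2 + I/3) = 9 + 2*I + 6*w

Dividing each term by w^3:
  f = (9 + 2*I)/w^3 + 6/w^2

Substituting back w = z - 3/2 - I/3:
  f(z) = (9 + 2*I)/(z - 3/2 - I/3)^3 + 6/(z - 3/2 - I/3)^2

The series is finite because the numerator is a polynomial; the negative powers form the principal part.

Final answer: (9 + 2*I)/(z - 3/2 - I/3)^3 + 6/(z - 3/2 - I/3)^2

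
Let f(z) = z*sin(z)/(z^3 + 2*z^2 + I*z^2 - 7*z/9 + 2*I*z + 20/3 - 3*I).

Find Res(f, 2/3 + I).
Write f(z) = P(z)/Q(z) with P(z) = z*sin(z) and Q(z) = z^3 + 2*z^2 + I*z^2 - 7*z/9 + 2*I*z + 20/3 - 3*I.
The denominator factors as Q(z) = (z - 2/3 - I)*(z + 3)*(z - 1/3 + 2*I), so z = 2/3 + I is a simple zero of Q and P is analytic there; z = 2/3 + I is therefore a simple pole and
  Res(f, z₀) = P(z₀)/Q'(z₀).

Q'(z) = 3*z^2 + 4*z + 2*I*z - 7/9 + 2*I, so Q'(2/3 + I) = -16/9 + 34*I/3.
P(2/3 + I) = (2/3 + I)*sin(2/3 + I).

Res(f, 2/3 + I) = ((2/3 + I)*sin(2/3 + I))/(-16/9 + 34*I/3) = (411/5330 - 189*I/2665)*sin(2/3 + I)

Final answer: (411/5330 - 189*I/2665)*sin(2/3 + I)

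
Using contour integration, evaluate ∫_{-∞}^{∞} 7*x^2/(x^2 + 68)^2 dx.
Let f(z) = 7*z^2/(z^2 + 68)^2. The denominator has no real zeros and deg Q - deg P = 2 ≥ 2, so the integral of f over the upper semicircle |z| = R tends to 0 as R → ∞. Closing the contour in the upper half-plane,
  ∫_{-∞}^{∞} f(x) dx = 2πi · Σ Res(f, z_k)  over the poles with Im z_k > 0.

Zeros of the denominator: z^2 + 68 = 0 gives z = ±2*sqrt(17)*I.
Upper half-plane: z = 2*sqrt(17)*I (a pole of order 2).

Write f(z) = g(z)/(z - 2*sqrt(17)*I)^2 with g(z) = 7*z^2/(z + 2*sqrt(17)*I)^2. For a double pole, Res(f, z₀) = g'(z₀):
  g'(z) = 28*sqrt(17)*I*z/(z + 2*sqrt(17)*I)^3
  Res(f, 2*sqrt(17)*I) = g'(2*sqrt(17)*I) = -7*sqrt(17)*I/136

∫_{-∞}^{∞} f(x) dx = 2πi · (-7*sqrt(17)*I/136) = 7*sqrt(17)*pi/68

Final answer: 7*sqrt(17)*pi/68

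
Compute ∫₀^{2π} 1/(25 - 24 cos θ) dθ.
Call the integral J. The integrand is 2π-periodic and we integrate over a full period, so shifting θ does not change the value (θ → θ + π flips the sign of the trig term). Hence
  J = ∫₀^{2π} dθ/(25 + 24 cos θ).
Put z = e^{iθ}: then cos θ = (z + 1/z)/2, dθ = dz/(iz), and z runs once counterclockwise around |z| = 1:
  J = ∮_{|z|=1} 1/(25 + 24*(z + 1/z)/2) · dz/(iz) = (2/i) ∮_{|z|=1} dz/(24*z^2 + 50*z + 24).
The roots of 24*z^2 + 50*z + 24 are z = (-25 ± sqrt(25^2 - 24^2))/24, with sqrt(49) = 7; their product is 1, so only z₊ = -3/4 lies inside the unit circle (z₋ = -4/3 lies outside).
z₊ is a simple zero of q(z) = 24*z^2 + 50*z + 24, so Res(1/q, z₊) = 1/q'(z₊) with q'(z) = 48*z + 50; and q'(z₊) = 24*(z₊ - z₋) = 14.
Therefore J = (2/i) · 2πi · 1/(14) = 2*pi/(7) = 2*pi/7

Final answer: 2*pi/7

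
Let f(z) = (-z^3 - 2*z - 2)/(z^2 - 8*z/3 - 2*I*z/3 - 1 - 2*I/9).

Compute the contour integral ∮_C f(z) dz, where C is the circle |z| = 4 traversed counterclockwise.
By the residue theorem, ∮_C f(z) dz = 2πi · (sum of the residues of f at the poles inside |z| = 4).

The denominator factors as (z + 1/3)*(z - 3 - 2*I/3), so the singularities of f are simple poles at z = -1/3, z = 3 + 2*I/3.
  |-1/3|² = 1/9 < 16 = 4², so this pole is inside the contour.
  |3 + 2*I/3|² = 85/9 < 16 = 4², so this pole is inside the contour.

With P(z) = -z^3 - 2*z - 2 and Q(z) = z^2 - 8*z/3 - 2*I*z/3 - 1 - 2*I/9, each pole is simple, so Res(f, z₀) = P(z₀)/Q'(z₀) with Q'(z) = 2*z - 8/3 - 2*I/3.
  Res(f, -1/3) = P(-1/3)/Q'(-1/3) = (-35/27)/(-10/3 - 2*I/3) = 175/468 - 35*I/468
  Res(f, 3 + 2*I/3) = P(3 + 2*I/3)/Q'(3 + 2*I/3) = (-31 - 514*I/27)/(10/3 + 2*I/3) = -4699/468 - 1733*I/468

Sum of residues inside C: -29/3 - 34*I/9
∮_C f(z) dz = 2πi · (-29/3 - 34*I/9) = pi*(68/9 - 58*I/3)

Final answer: pi*(68/9 - 58*I/3)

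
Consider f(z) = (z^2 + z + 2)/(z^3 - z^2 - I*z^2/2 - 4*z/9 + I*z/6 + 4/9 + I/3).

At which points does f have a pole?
The singularities of f are the zeros of the denominator. Factoring,
  z^3 - z^2 - I*z^2/2 - 4*z/9 + I*z/6 + 4/9 + I/3 = (z - 2/3 - I/2)*(z - 1)*(z + 2/3)
so the candidates are z = 2/3 + I/2, z = 1, z = -2/3.

Check the numerator P(z) = z^2 + z + 2 at each one:
  P(2/3 + I/2) = 103/36 + 7*I/6 ≠ 0, so z = 2/3 + I/2 is a (simple) pole.
  P(1) = 4 ≠ 0, so z = 1 is a (simple) pole.
  P(-2/3) = 16/9 ≠ 0, so z = -2/3 is a (simple) pole.

Poles of f: {-2/3, 2/3 + I/2, 1}

Final answer: {-2/3, 2/3 + I/2, 1}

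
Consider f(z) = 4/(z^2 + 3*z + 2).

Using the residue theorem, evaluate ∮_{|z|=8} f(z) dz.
By the residue theorem, ∮_C f(z) dz = 2πi · (sum of the residues of f at the poles inside |z| = 8).

The denominator factors as (z + 2)*(z + 1), so the singularities of f are simple poles at z = -2, z = -1.
  |-2|² = 4 < 64 = 8², so this pole is inside the contour.
  |-1|² = 1 < 64 = 8², so this pole is inside the contour.

With P(z) = 4 and Q(z) = z^2 + 3*z + 2, each pole is simple, so Res(f, z₀) = P(z₀)/Q'(z₀) with Q'(z) = 2*z + 3.
  Res(f, -2) = P(-2)/Q'(-2) = (4)/(-1) = -4
  Res(f, -1) = P(-1)/Q'(-1) = (4)/(1) = 4

Sum of residues inside C: 0
∮_C f(z) dz = 2πi · (0) = 0

Final answer: 0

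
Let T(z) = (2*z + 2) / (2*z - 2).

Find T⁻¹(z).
(z + 1)/(z - 1)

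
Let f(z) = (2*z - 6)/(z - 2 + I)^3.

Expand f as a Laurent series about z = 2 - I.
Put w = z - (2 - I), i.e. z = w + 2 - I. The denominator is w^3, so it suffices to rewrite the numerator in powers of w.

P(z) = 2*z - 6
P(w + 2 - I) = -2 - 2*I + 2*w

Dividing each term by w^3:
  f = (-2 - 2*I)/w^3 + 2/w^2

Substituting back w = z - 2 + I:
  f(z) = (-2 - 2*I)/(z - 2 + I)^3 + 2/(z - 2 + I)^2

The series is finite because the numerator is a polynomial; the negative powers form the principal part.

Final answer: (-2 - 2*I)/(z - 2 + I)^3 + 2/(z - 2 + I)^2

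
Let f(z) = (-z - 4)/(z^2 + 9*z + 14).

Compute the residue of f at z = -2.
-2/5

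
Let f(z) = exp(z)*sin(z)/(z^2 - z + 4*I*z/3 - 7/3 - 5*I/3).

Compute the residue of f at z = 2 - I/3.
(27/85 - 6*I/85)*exp(2 - I/3)*sin(2 - I/3)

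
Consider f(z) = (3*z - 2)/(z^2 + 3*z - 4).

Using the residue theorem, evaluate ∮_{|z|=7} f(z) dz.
By the residue theorem, ∮_C f(z) dz = 2πi · (sum of the residues of f at the poles inside |z| = 7).

The denominator factors as (z - 1)*(z + 4), so the singularities of f are simple poles at z = 1, z = -4.
  |1|² = 1 < 49 = 7², so this pole is inside the contour.
  |-4|² = 16 < 49 = 7², so this pole is inside the contour.

With P(z) = 3*z - 2 and Q(z) = z^2 + 3*z - 4, each pole is simple, so Res(f, z₀) = P(z₀)/Q'(z₀) with Q'(z) = 2*z + 3.
  Res(f, 1) = P(1)/Q'(1) = (1)/(5) = 1/5
  Res(f, -4) = P(-4)/Q'(-4) = (-14)/(-5) = 14/5

Sum of residues inside C: 3
∮_C f(z) dz = 2πi · (3) = 6*I*pi

Final answer: 6*I*pi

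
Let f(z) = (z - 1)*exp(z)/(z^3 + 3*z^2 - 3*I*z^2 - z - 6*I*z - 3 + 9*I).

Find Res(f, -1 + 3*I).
Write f(z) = P(z)/Q(z) with P(z) = (z - 1)*exp(z) and Q(z) = z^3 + 3*z^2 - 3*I*z^2 - z - 6*I*z - 3 + 9*I.
The denominator factors as Q(z) = (z + 3)*(z - 1)*(z + 1 - 3*I), so z = -1 + 3*I is a simple zero of Q and P is analytic there; z = -1 + 3*I is therefore a simple pole and
  Res(f, z₀) = P(z₀)/Q'(z₀).

Q'(z) = 3*z^2 + 6*z - 6*I*z - 1 - 6*I, so Q'(-1 + 3*I) = -13.
P(-1 + 3*I) = (-2 + 3*I)*exp(-1 + 3*I).

Res(f, -1 + 3*I) = ((-2 + 3*I)*exp(-1 + 3*I))/(-13) = (2/13 - 3*I/13)*exp(-1 + 3*I)

Final answer: (2/13 - 3*I/13)*exp(-1 + 3*I)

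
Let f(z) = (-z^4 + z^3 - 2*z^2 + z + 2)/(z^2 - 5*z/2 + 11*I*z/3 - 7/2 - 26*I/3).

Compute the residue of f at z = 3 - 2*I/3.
Write f(z) = P(z)/Q(z) with P(z) = -z^4 + z^3 - 2*z^2 + z + 2 and Q(z) = z^2 - 5*z/2 + 11*I*z/3 - 7/2 - 26*I/3.
The denominator factors as Q(z) = (z - 3 + 2*I/3)*(z + 1/2 + 3*I), so z = 3 - 2*I/3 is a simple zero of Q and P is analytic there; z = 3 - 2*I/3 is therefore a simple pole and
  Res(f, z₀) = P(z₀)/Q'(z₀).

Q'(z) = 2*z - 5/2 + 11*I/3, so Q'(3 - 2*I/3) = 7/2 + 7*I/3.
P(3 - 2*I/3) = -3751/81 + 1568*I/27.

Res(f, 3 - 2*I/3) = (-3751/81 + 1568*I/27)/(7/2 + 7*I/3) = -410/273 + 43228*I/2457

Final answer: -410/273 + 43228*I/2457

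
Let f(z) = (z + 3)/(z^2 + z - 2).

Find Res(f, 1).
Write f(z) = P(z)/Q(z) with P(z) = z + 3 and Q(z) = z^2 + z - 2.
The denominator factors as Q(z) = (z + 2)*(z - 1), so z = 1 is a simple zero of Q and P is analytic there; z = 1 is therefore a simple pole and
  Res(f, z₀) = P(z₀)/Q'(z₀).

Q'(z) = 2*z + 1, so Q'(1) = 3.
P(1) = 4.

Res(f, 1) = (4)/(3) = 4/3

Final answer: 4/3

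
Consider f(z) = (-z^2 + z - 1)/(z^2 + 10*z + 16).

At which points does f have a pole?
{-8, -2}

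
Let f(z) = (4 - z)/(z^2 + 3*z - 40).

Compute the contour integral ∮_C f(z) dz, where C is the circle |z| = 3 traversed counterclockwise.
By the residue theorem, ∮_C f(z) dz = 2πi · (sum of the residues of f at the poles inside |z| = 3).

The denominator factors as (z - 5)*(z + 8), so the singularities of f are simple poles at z = 5, z = -8.
  |5|² = 25 > 9 = 3², so this pole is outside the contour.
  |-8|² = 64 > 9 = 3², so this pole is outside the contour.

No pole lies inside the contour, so f is analytic on and inside C and the integral is 0 (Cauchy's theorem).

Final answer: 0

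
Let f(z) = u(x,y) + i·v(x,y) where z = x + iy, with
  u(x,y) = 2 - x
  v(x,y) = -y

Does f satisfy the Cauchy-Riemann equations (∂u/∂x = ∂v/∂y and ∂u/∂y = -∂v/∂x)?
∂u/∂x = -1
∂v/∂y = -1
∂u/∂y = 0
∂v/∂x = 0
∂u/∂x = ∂v/∂y and ∂u/∂y = -∂v/∂x hold identically; f is analytic.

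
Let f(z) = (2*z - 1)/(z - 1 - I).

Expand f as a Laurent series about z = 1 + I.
(1 + 2*I)/(z - 1 - I) + 2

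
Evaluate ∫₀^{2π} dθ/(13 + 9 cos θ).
Let J = ∫₀^{2π} dθ/(13 + 9 cos θ).
Put z = e^{iθ}: then cos θ = (z + 1/z)/2, dθ = dz/(iz), and z runs once counterclockwise around |z| = 1:
  J = ∮_{|z|=1} 1/(13 + 9*(z + 1/z)/2) · dz/(iz) = (2/i) ∮_{|z|=1} dz/(9*z^2 + 26*z + 9).
The roots of 9*z^2 + 26*z + 9 are z = (-13 ± sqrt(13^2 - 9^2))/9, with sqrt(88) = 2*sqrt(22); their product is 1, so only z₊ = -13/9 + 2*sqrt(22)/9 lies inside the unit circle (z₋ = -13/9 - 2*sqrt(22)/9 lies outside).
z₊ is a simple zero of q(z) = 9*z^2 + 26*z + 9, so Res(1/q, z₊) = 1/q'(z₊) with q'(z) = 18*z + 26; and q'(z₊) = 9*(z₊ - z₋) = 4*sqrt(22).
Therefore J = (2/i) · 2πi · 1/(4*sqrt(22)) = 2*pi/(2*sqrt(22)) = sqrt(22)*pi/22

Final answer: sqrt(22)*pi/22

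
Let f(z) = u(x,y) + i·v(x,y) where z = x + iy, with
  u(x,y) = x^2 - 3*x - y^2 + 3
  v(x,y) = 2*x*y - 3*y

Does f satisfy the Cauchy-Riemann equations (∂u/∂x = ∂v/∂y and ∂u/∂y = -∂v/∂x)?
∂u/∂x = 2*x - 3
∂v/∂y = 2*x - 3
∂u/∂y = -2*y
∂v/∂x = 2*y
∂u/∂x = ∂v/∂y and ∂u/∂y = -∂v/∂x hold identically; f is analytic.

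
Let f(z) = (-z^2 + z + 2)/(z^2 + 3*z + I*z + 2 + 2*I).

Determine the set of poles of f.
The singularities of f are the zeros of the denominator. Factoring,
  z^2 + 3*z + I*z + 2 + 2*I = (z + 1 + I)*(z + 2)
so the candidates are z = -1 - I, z = -2.

Check the numerator P(z) = -z^2 + z + 2 at each one:
  P(-1 - I) = 1 - 3*I ≠ 0, so z = -1 - I is a (simple) pole.
  P(-2) = -4 ≠ 0, so z = -2 is a (simple) pole.

Poles of f: {-2, -1 - I}

Final answer: {-2, -1 - I}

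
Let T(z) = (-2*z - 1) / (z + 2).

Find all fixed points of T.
{-2 - sqrt(3), -2 + sqrt(3)}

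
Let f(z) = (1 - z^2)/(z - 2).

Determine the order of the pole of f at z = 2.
Factor the denominator:
  z - 2 = (z - 2)

The numerator P(z) = 1 - z^2 has P(2) = -3 ≠ 0, so no factor of (z - 2) cancels.
Near z = 2 we can therefore write f(z) = g(z)/(z - 2) with g analytic at 2 and g(2) ≠ 0 (g is just the numerator).

Hence z = 2 is a pole of order 1.

Final answer: 1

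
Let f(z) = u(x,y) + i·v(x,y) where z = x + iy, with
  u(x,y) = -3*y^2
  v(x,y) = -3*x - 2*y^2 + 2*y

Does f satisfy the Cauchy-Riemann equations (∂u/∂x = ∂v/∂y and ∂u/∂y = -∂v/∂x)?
∂u/∂x = 0
∂v/∂y = 2 - 4*y
∂u/∂y = -6*y
∂v/∂x = -3
∂u/∂x ≠ ∂v/∂y and ∂u/∂y ≠ -∂v/∂x; the Cauchy-Riemann equations are not satisfied, so f is not analytic.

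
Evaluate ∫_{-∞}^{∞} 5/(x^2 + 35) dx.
sqrt(35)*pi/7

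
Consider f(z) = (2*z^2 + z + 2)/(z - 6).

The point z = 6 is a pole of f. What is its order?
Factor the denominator:
  z - 6 = (z - 6)

The numerator P(z) = 2*z^2 + z + 2 has P(6) = 80 ≠ 0, so no factor of (z - 6) cancels.
Near z = 6 we can therefore write f(z) = g(z)/(z - 6) with g analytic at 6 and g(6) ≠ 0 (g is just the numerator).

Hence z = 6 is a pole of order 1.

Final answer: 1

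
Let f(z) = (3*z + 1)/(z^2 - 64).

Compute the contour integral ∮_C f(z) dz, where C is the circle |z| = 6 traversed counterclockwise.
By the residue theorem, ∮_C f(z) dz = 2πi · (sum of the residues of f at the poles inside |z| = 6).

The denominator factors as (z + 8)*(z - 8), so the singularities of f are simple poles at z = -8, z = 8.
  |-8|² = 64 > 36 = 6², so this pole is outside the contour.
  |8|² = 64 > 36 = 6², so this pole is outside the contour.

No pole lies inside the contour, so f is analytic on and inside C and the integral is 0 (Cauchy's theorem).

Final answer: 0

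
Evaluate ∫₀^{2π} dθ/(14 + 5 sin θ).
Call the integral J. The integrand is 2π-periodic and we integrate over a full period, so shifting θ does not change the value (θ → θ + π/2 turns sin θ into cos θ). Hence
  J = ∫₀^{2π} dθ/(14 + 5 cos θ).
Put z = e^{iθ}: then cos θ = (z + 1/z)/2, dθ = dz/(iz), and z runs once counterclockwise around |z| = 1:
  J = ∮_{|z|=1} 1/(14 + 5*(z + 1/z)/2) · dz/(iz) = (2/i) ∮_{|z|=1} dz/(5*z^2 + 28*z + 5).
The roots of 5*z^2 + 28*z + 5 are z = (-14 ± sqrt(14^2 - 5^2))/5, with sqrt(171) = 3*sqrt(19); their product is 1, so only z₊ = -14/5 + 3*sqrt(19)/5 lies inside the unit circle (z₋ = -14/5 - 3*sqrt(19)/5 lies outside).
z₊ is a simple zero of q(z) = 5*z^2 + 28*z + 5, so Res(1/q, z₊) = 1/q'(z₊) with q'(z) = 10*z + 28; and q'(z₊) = 5*(z₊ - z₋) = 6*sqrt(19).
Therefore J = (2/i) · 2πi · 1/(6*sqrt(19)) = 2*pi/(3*sqrt(19)) = 2*sqrt(19)*pi/57

Final answer: 2*sqrt(19)*pi/57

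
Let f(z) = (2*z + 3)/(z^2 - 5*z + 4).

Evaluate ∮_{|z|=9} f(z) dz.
4*I*pi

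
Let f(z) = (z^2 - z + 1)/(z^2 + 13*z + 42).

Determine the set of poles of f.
The singularities of f are the zeros of the denominator. Factoring,
  z^2 + 13*z + 42 = (z + 6)*(z + 7)
so the candidates are z = -6, z = -7.

Check the numerator P(z) = z^2 - z + 1 at each one:
  P(-6) = 43 ≠ 0, so z = -6 is a (simple) pole.
  P(-7) = 57 ≠ 0, so z = -7 is a (simple) pole.

Poles of f: {-7, -6}

Final answer: {-7, -6}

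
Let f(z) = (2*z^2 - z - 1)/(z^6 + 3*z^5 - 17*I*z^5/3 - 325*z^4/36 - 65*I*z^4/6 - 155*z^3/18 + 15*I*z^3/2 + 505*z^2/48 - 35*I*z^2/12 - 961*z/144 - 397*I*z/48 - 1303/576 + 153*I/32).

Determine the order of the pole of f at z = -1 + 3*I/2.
Factor the denominator:
  z^6 + 3*z^5 - 17*I*z^5/3 - 325*z^4/36 - 65*I*z^4/6 - 155*z^3/18 + 15*I*z^3/2 + 505*z^2/48 - 35*I*z^2/12 - 961*z/144 - 397*I*z/48 - 1303/576 + 153*I/32 = (z + 1 - 3*I/2)^4*(z - 1/2 - I/3)*(z - 1/2 + 2*I/3)

The numerator P(z) = 2*z^2 - z - 1 has P(-1 + 3*I/2) = -5/2 - 15*I/2 ≠ 0, so no factor of (z + 1 - 3*I/2) cancels.
Near z = -1 + 3*I/2 we can therefore write f(z) = g(z)/(z + 1 - 3*I/2)^4 with g analytic at -1 + 3*I/2 and g(-1 + 3*I/2) ≠ 0 (g is the numerator divided by the remaining denominator factors).

Hence z = -1 + 3*I/2 is a pole of order 4.

Final answer: 4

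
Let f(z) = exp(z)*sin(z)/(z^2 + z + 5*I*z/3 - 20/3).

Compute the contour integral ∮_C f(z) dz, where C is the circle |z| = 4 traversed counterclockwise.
pi*(3/113 + 45*I/113)*exp(-3 - I)*sin(3 + I) + pi*(3/113 + 45*I/113)*exp(2 - 2*I/3)*sin(2 - 2*I/3)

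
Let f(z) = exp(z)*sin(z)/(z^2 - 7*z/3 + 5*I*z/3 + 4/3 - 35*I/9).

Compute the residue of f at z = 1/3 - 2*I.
Write f(z) = P(z)/Q(z) with P(z) = exp(z)*sin(z) and Q(z) = z^2 - 7*z/3 + 5*I*z/3 + 4/3 - 35*I/9.
The denominator factors as Q(z) = (z - 1/3 + 2*I)*(z - 2 - I/3), so z = 1/3 - 2*I is a simple zero of Q and P is analytic there; z = 1/3 - 2*I is therefore a simple pole and
  Res(f, z₀) = P(z₀)/Q'(z₀).

Q'(z) = 2*z - 7/3 + 5*I/3, so Q'(1/3 - 2*I) = -5/3 - 7*I/3.
P(1/3 - 2*I) = exp(1/3 - 2*I)*sin(1/3 - 2*I).

Res(f, 1/3 - 2*I) = (exp(1/3 - 2*I)*sin(1/3 - 2*I))/(-5/3 - 7*I/3) = (-15/74 + 21*I/74)*exp(1/3 - 2*I)*sin(1/3 - 2*I)

Final answer: (-15/74 + 21*I/74)*exp(1/3 - 2*I)*sin(1/3 - 2*I)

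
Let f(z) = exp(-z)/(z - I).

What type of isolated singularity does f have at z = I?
Write f(z) = g(z)/(z - I) with g(z) = exp(-z).
g is entire and g(I) = exp(-I) ≠ 0, so no factor of (z - I) cancels: the Laurent expansion of f about z = I starts at the power -1, i.e. lim_{z→z₀} (z - z₀) f(z) = exp(-I) is finite and nonzero.
So z = I is a pole of order 1.

Final answer: pole of order 1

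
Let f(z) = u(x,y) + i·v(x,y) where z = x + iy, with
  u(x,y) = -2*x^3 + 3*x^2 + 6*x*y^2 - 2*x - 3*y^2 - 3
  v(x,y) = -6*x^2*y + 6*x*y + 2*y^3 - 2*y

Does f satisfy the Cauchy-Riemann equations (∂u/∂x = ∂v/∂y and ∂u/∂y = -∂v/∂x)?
∂u/∂x = -6*x^2 + 6*x + 6*y^2 - 2
∂v/∂y = -6*x^2 + 6*x + 6*y^2 - 2
∂u/∂y = 12*x*y - 6*y
∂v/∂x = -12*x*y + 6*y
∂u/∂x = ∂v/∂y and ∂u/∂y = -∂v/∂x hold identically; f is analytic.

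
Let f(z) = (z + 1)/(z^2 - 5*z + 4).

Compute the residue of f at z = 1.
Write f(z) = P(z)/Q(z) with P(z) = z + 1 and Q(z) = z^2 - 5*z + 4.
The denominator factors as Q(z) = (z - 1)*(z - 4), so z = 1 is a simple zero of Q and P is analytic there; z = 1 is therefore a simple pole and
  Res(f, z₀) = P(z₀)/Q'(z₀).

Q'(z) = 2*z - 5, so Q'(1) = -3.
P(1) = 2.

Res(f, 1) = (2)/(-3) = -2/3

Final answer: -2/3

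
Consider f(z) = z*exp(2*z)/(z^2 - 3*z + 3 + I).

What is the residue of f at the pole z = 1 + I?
(1/5 - 3*I/5)*exp(2 + 2*I)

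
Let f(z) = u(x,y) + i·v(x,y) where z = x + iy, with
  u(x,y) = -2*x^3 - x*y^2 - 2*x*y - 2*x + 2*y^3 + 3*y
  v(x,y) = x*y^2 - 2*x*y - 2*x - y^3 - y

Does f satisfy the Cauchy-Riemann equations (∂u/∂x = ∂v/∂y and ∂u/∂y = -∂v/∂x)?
∂u/∂x = -6*x^2 - y^2 - 2*y - 2
∂v/∂y = 2*x*y - 2*x - 3*y^2 - 1
∂u/∂y = -2*x*y - 2*x + 6*y^2 + 3
∂v/∂x = y^2 - 2*y - 2
∂u/∂x ≠ ∂v/∂y and ∂u/∂y ≠ -∂v/∂x; the Cauchy-Riemann equations are not satisfied, so f is not analytic.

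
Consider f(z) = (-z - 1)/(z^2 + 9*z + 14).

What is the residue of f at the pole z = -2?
1/5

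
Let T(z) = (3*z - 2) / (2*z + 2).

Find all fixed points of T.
{1/4 - sqrt(15)*I/4, 1/4 + sqrt(15)*I/4}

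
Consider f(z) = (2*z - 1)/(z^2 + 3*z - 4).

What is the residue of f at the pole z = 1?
Write f(z) = P(z)/Q(z) with P(z) = 2*z - 1 and Q(z) = z^2 + 3*z - 4.
The denominator factors as Q(z) = (z - 1)*(z + 4), so z = 1 is a simple zero of Q and P is analytic there; z = 1 is therefore a simple pole and
  Res(f, z₀) = P(z₀)/Q'(z₀).

Q'(z) = 2*z + 3, so Q'(1) = 5.
P(1) = 1.

Res(f, 1) = (1)/(5) = 1/5

Final answer: 1/5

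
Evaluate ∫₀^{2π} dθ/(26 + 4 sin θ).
Call the integral J. The integrand is 2π-periodic and we integrate over a full period, so shifting θ does not change the value (θ → θ + π/2 turns sin θ into cos θ). Hence
  J = ∫₀^{2π} dθ/(26 + 4 cos θ).
Put z = e^{iθ}: then cos θ = (z + 1/z)/2, dθ = dz/(iz), and z runs once counterclockwise around |z| = 1:
  J = ∮_{|z|=1} 1/(26 + 4*(z + 1/z)/2) · dz/(iz) = (2/i) ∮_{|z|=1} dz/(4*z^2 + 52*z + 4).
The roots of 4*z^2 + 52*z + 4 are z = (-26 ± sqrt(26^2 - 4^2))/4, with sqrt(660) = 2*sqrt(165); their product is 1, so only z₊ = -13/2 + sqrt(165)/2 lies inside the unit circle (z₋ = -13/2 - sqrt(165)/2 lies outside).
z₊ is a simple zero of q(z) = 4*z^2 + 52*z + 4, so Res(1/q, z₊) = 1/q'(z₊) with q'(z) = 8*z + 52; and q'(z₊) = 4*(z₊ - z₋) = 4*sqrt(165).
Therefore J = (2/i) · 2πi · 1/(4*sqrt(165)) = 2*pi/(2*sqrt(165)) = sqrt(165)*pi/165

Final answer: sqrt(165)*pi/165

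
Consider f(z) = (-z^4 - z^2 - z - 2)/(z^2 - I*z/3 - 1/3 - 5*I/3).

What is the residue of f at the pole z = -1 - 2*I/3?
304/549 + 1009*I/1647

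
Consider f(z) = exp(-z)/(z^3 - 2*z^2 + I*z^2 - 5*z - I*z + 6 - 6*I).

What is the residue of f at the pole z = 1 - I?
Write f(z) = P(z)/Q(z) with P(z) = exp(-z) and Q(z) = z^3 - 2*z^2 + I*z^2 - 5*z - I*z + 6 - 6*I.
The denominator factors as Q(z) = (z + 2)*(z - 3)*(z - 1 + I), so z = 1 - I is a simple zero of Q and P is analytic there; z = 1 - I is therefore a simple pole and
  Res(f, z₀) = P(z₀)/Q'(z₀).

Q'(z) = 3*z^2 - 4*z + 2*I*z - 5 - I, so Q'(1 - I) = -7 - I.
P(1 - I) = exp(-1 + I).

Res(f, 1 - I) = (exp(-1 + I))/(-7 - I) = (-7/50 + I/50)*exp(-1 + I)

Final answer: (-7/50 + I/50)*exp(-1 + I)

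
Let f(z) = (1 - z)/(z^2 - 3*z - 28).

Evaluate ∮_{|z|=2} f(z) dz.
By the residue theorem, ∮_C f(z) dz = 2πi · (sum of the residues of f at the poles inside |z| = 2).

The denominator factors as (z - 7)*(z + 4), so the singularities of f are simple poles at z = 7, z = -4.
  |7|² = 49 > 4 = 2², so this pole is outside the contour.
  |-4|² = 16 > 4 = 2², so this pole is outside the contour.

No pole lies inside the contour, so f is analytic on and inside C and the integral is 0 (Cauchy's theorem).

Final answer: 0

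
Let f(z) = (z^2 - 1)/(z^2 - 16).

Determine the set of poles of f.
{-4, 4}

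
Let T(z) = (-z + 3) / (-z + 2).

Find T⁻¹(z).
Set w = T(z) = (-z + 3) / (-z + 2) and solve for z:
  w*(-z + 2) = -z + 3
  2*w + z*(1 - w) - 3 = 0
  z*(1 - w) = 3 - 2*w
  z = (2*w - 3)/(w - 1)
Renaming the variable, T⁻¹(z) = (2*z - 3)/(z - 1).
(Check: ad - bc = 1 ≠ 0, so T is invertible.)

Final answer: (2*z - 3)/(z - 1)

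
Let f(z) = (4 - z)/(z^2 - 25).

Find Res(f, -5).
Write f(z) = P(z)/Q(z) with P(z) = 4 - z and Q(z) = z^2 - 25.
The denominator factors as Q(z) = (z + 5)*(z - 5), so z = -5 is a simple zero of Q and P is analytic there; z = -5 is therefore a simple pole and
  Res(f, z₀) = P(z₀)/Q'(z₀).

Q'(z) = 2*z, so Q'(-5) = -10.
P(-5) = 9.

Res(f, -5) = (9)/(-10) = -9/10

Final answer: -9/10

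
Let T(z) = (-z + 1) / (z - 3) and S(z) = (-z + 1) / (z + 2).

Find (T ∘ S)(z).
(T ∘ S)(z) = T(S(z)) = ((-1)*S(z) + (1))/((1)*S(z) + (-3)). Multiply numerator and denominator by z + 2:
  numerator:   (-1)*(-z + 1) + (1)*(z + 2) = 2*z + 1
  denominator: (1)*(-z + 1) + (-3)*(z + 2) = -4*z - 5
(T ∘ S)(z) = (2*z + 1)/(-4*z - 5) = (-2*z - 1)/(4*z + 5)

Final answer: (-2*z - 1)/(4*z + 5)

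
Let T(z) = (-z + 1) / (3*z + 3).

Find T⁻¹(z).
Set w = T(z) = (-z + 1) / (3*z + 3) and solve for z:
  w*(3*z + 3) = -z + 1
  3*w + z*(3*w + 1) - 1 = 0
  z*(3*w + 1) = 1 - 3*w
  z = (3*w - 1)/(-3*w - 1)
Renaming the variable, T⁻¹(z) = (3*z - 1)/(-3*z - 1) = (-3*z + 1)/(3*z + 1).
(Check: ad - bc = -6 ≠ 0, so T is invertible.)

Final answer: (-3*z + 1)/(3*z + 1)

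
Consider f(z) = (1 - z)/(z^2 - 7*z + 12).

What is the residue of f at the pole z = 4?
Write f(z) = P(z)/Q(z) with P(z) = 1 - z and Q(z) = z^2 - 7*z + 12.
The denominator factors as Q(z) = (z - 3)*(z - 4), so z = 4 is a simple zero of Q and P is analytic there; z = 4 is therefore a simple pole and
  Res(f, z₀) = P(z₀)/Q'(z₀).

Q'(z) = 2*z - 7, so Q'(4) = 1.
P(4) = -3.

Res(f, 4) = (-3)/(1) = -3

Final answer: -3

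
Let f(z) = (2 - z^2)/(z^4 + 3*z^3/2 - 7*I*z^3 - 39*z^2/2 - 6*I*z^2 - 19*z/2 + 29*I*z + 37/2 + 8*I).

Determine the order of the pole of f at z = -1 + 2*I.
Factor the denominator:
  z^4 + 3*z^3/2 - 7*I*z^3 - 39*z^2/2 - 6*I*z^2 - 19*z/2 + 29*I*z + 37/2 + 8*I = (z + 1 - 2*I)^3*(z - 3/2 - I)

The numerator P(z) = 2 - z^2 has P(-1 + 2*I) = 5 + 4*I ≠ 0, so no factor of (z + 1 - 2*I) cancels.
Near z = -1 + 2*I we can therefore write f(z) = g(z)/(z + 1 - 2*I)^3 with g analytic at -1 + 2*I and g(-1 + 2*I) ≠ 0 (g is the numerator divided by the remaining denominator factors).

Hence z = -1 + 2*I is a pole of order 3.

Final answer: 3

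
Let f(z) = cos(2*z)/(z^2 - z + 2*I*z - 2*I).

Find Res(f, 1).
Write f(z) = P(z)/Q(z) with P(z) = cos(2*z) and Q(z) = z^2 - z + 2*I*z - 2*I.
The denominator factors as Q(z) = (z + 2*I)*(z - 1), so z = 1 is a simple zero of Q and P is analytic there; z = 1 is therefore a simple pole and
  Res(f, z₀) = P(z₀)/Q'(z₀).

Q'(z) = 2*z - 1 + 2*I, so Q'(1) = 1 + 2*I.
P(1) = cos(2).

Res(f, 1) = (cos(2))/(1 + 2*I) = (1/5 - 2*I/5)*cos(2)

Final answer: (1/5 - 2*I/5)*cos(2)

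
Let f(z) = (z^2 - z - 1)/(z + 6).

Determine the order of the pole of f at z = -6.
1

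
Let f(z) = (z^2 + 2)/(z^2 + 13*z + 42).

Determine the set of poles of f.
The singularities of f are the zeros of the denominator. Factoring,
  z^2 + 13*z + 42 = (z + 6)*(z + 7)
so the candidates are z = -6, z = -7.

Check the numerator P(z) = z^2 + 2 at each one:
  P(-6) = 38 ≠ 0, so z = -6 is a (simple) pole.
  P(-7) = 51 ≠ 0, so z = -7 is a (simple) pole.

Poles of f: {-7, -6}

Final answer: {-7, -6}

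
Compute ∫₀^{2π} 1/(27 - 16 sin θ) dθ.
Call the integral J. The integrand is 2π-periodic and we integrate over a full period, so shifting θ does not change the value (θ → θ + π/2 turns sin θ into cos θ; θ → θ + π flips the sign of the trig term). Hence
  J = ∫₀^{2π} dθ/(27 + 16 cos θ).
Put z = e^{iθ}: then cos θ = (z + 1/z)/2, dθ = dz/(iz), and z runs once counterclockwise around |z| = 1:
  J = ∮_{|z|=1} 1/(27 + 16*(z + 1/z)/2) · dz/(iz) = (2/i) ∮_{|z|=1} dz/(16*z^2 + 54*z + 16).
The roots of 16*z^2 + 54*z + 16 are z = (-27 ± sqrt(27^2 - 16^2))/16, with sqrt(473) = sqrt(473); their product is 1, so only z₊ = -27/16 + sqrt(473)/16 lies inside the unit circle (z₋ = -27/16 - sqrt(473)/16 lies outside).
z₊ is a simple zero of q(z) = 16*z^2 + 54*z + 16, so Res(1/q, z₊) = 1/q'(z₊) with q'(z) = 32*z + 54; and q'(z₊) = 16*(z₊ - z₋) = 2*sqrt(473).
Therefore J = (2/i) · 2πi · 1/(2*sqrt(473)) = 2*pi/(sqrt(473)) = 2*sqrt(473)*pi/473

Final answer: 2*sqrt(473)*pi/473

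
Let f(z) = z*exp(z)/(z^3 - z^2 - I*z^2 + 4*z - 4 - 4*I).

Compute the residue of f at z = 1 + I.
Write f(z) = P(z)/Q(z) with P(z) = z*exp(z) and Q(z) = z^3 - z^2 - I*z^2 + 4*z - 4 - 4*I.
The denominator factors as Q(z) = (z - 1 - I)*(z + 2*I)*(z - 2*I), so z = 1 + I is a simple zero of Q and P is analytic there; z = 1 + I is therefore a simple pole and
  Res(f, z₀) = P(z₀)/Q'(z₀).

Q'(z) = 3*z^2 - 2*z - 2*I*z + 4, so Q'(1 + I) = 4 + 2*I.
P(1 + I) = (1 + I)*exp(1 + I).

Res(f, 1 + I) = ((1 + I)*exp(1 + I))/(4 + 2*I) = (3/10 + I/10)*exp(1 + I)

Final answer: (3/10 + I/10)*exp(1 + I)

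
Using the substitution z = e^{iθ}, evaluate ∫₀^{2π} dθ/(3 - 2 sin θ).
Call the integral J. The integrand is 2π-periodic and we integrate over a full period, so shifting θ does not change the value (θ → θ + π/2 turns sin θ into cos θ; θ → θ + π flips the sign of the trig term). Hence
  J = ∫₀^{2π} dθ/(3 + 2 cos θ).
Put z = e^{iθ}: then cos θ = (z + 1/z)/2, dθ = dz/(iz), and z runs once counterclockwise around |z| = 1:
  J = ∮_{|z|=1} 1/(3 + 2*(z + 1/z)/2) · dz/(iz) = (2/i) ∮_{|z|=1} dz/(2*z^2 + 6*z + 2).
The roots of 2*z^2 + 6*z + 2 are z = (-3 ± sqrt(3^2 - 2^2))/2, with sqrt(5) = sqrt(5); their product is 1, so only z₊ = -3/2 + sqrt(5)/2 lies inside the unit circle (z₋ = -3/2 - sqrt(5)/2 lies outside).
z₊ is a simple zero of q(z) = 2*z^2 + 6*z + 2, so Res(1/q, z₊) = 1/q'(z₊) with q'(z) = 4*z + 6; and q'(z₊) = 2*(z₊ - z₋) = 2*sqrt(5).
Therefore J = (2/i) · 2πi · 1/(2*sqrt(5)) = 2*pi/(sqrt(5)) = 2*sqrt(5)*pi/5

Final answer: 2*sqrt(5)*pi/5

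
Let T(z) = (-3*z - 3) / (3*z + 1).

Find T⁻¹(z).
Set w = T(z) = (-3*z - 3) / (3*z + 1) and solve for z:
  w*(3*z + 1) = -3*z - 3
  w + z*(3*w + 3) + 3 = 0
  z*(3*w + 3) = -w - 3
  z = (w + 3)/(-3*w - 3)
Renaming the variable, T⁻¹(z) = (z + 3)/(-3*z - 3) = (-z - 3)/(3*z + 3).
(Check: ad - bc = 6 ≠ 0, so T is invertible.)

Final answer: (-z - 3)/(3*z + 3)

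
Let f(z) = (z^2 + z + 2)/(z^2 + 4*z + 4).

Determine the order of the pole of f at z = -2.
Factor the denominator:
  z^2 + 4*z + 4 = (z + 2)^2

The numerator P(z) = z^2 + z + 2 has P(-2) = 4 ≠ 0, so no factor of (z + 2) cancels.
Near z = -2 we can therefore write f(z) = g(z)/(z + 2)^2 with g analytic at -2 and g(-2) ≠ 0 (g is just the numerator).

Hence z = -2 is a pole of order 2.

Final answer: 2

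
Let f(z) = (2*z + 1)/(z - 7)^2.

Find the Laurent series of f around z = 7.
Put w = z - (7), i.e. z = w + 7. The denominator is w^2, so it suffices to rewrite the numerator in powers of w.

P(z) = 2*z + 1
P(w + 7) = 15 + 2*w

Dividing each term by w^2:
  f = 15/w^2 + 2/w

Substituting back w = z - 7:
  f(z) = 15/(z - 7)^2 + 2/(z - 7)

The series is finite because the numerator is a polynomial; the negative powers form the principal part, and the coefficient of 1/(z - 7) gives Res(f, 7) = 2.

Final answer: 15/(z - 7)^2 + 2/(z - 7)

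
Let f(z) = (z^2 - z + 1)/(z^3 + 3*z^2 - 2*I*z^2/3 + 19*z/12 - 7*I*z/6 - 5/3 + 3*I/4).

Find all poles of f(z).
The singularities of f are the zeros of the denominator. Factoring,
  z^3 + 3*z^2 - 2*I*z^2/3 + 19*z/12 - 7*I*z/6 - 5/3 + 3*I/4 = (z + 3/2 - I)*(z + 2 + I/3)*(z - 1/2)
so the candidates are z = -3/2 + I, z = -2 - I/3, z = 1/2.

Check the numerator P(z) = z^2 - z + 1 at each one:
  P(-3/2 + I) = 15/4 - 4*I ≠ 0, so z = -3/2 + I is a (simple) pole.
  P(-2 - I/3) = 62/9 + 5*I/3 ≠ 0, so z = -2 - I/3 is a (simple) pole.
  P(1/2) = 3/4 ≠ 0, so z = 1/2 is a (simple) pole.

Poles of f: {-2 - I/3, -3/2 + I, 1/2}

Final answer: {-2 - I/3, -3/2 + I, 1/2}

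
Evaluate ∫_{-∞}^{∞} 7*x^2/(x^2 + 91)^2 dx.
Let f(z) = 7*z^2/(z^2 + 91)^2. The denominator has no real zeros and deg Q - deg P = 2 ≥ 2, so the integral of f over the upper semicircle |z| = R tends to 0 as R → ∞. Closing the contour in the upper half-plane,
  ∫_{-∞}^{∞} f(x) dx = 2πi · Σ Res(f, z_k)  over the poles with Im z_k > 0.

Zeros of the denominator: z^2 + 91 = 0 gives z = ±sqrt(91)*I.
Upper half-plane: z = sqrt(91)*I (a pole of order 2).

Write f(z) = g(z)/(z - sqrt(91)*I)^2 with g(z) = 7*z^2/(z + sqrt(91)*I)^2. For a double pole, Res(f, z₀) = g'(z₀):
  g'(z) = 14*sqrt(91)*I*z/(z + sqrt(91)*I)^3
  Res(f, sqrt(91)*I) = g'(sqrt(91)*I) = -sqrt(91)*I/52

∫_{-∞}^{∞} f(x) dx = 2πi · (-sqrt(91)*I/52) = sqrt(91)*pi/26

Final answer: sqrt(91)*pi/26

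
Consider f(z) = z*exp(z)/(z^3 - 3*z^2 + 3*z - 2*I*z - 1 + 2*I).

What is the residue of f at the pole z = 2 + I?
Write f(z) = P(z)/Q(z) with P(z) = z*exp(z) and Q(z) = z^3 - 3*z^2 + 3*z - 2*I*z - 1 + 2*I.
The denominator factors as Q(z) = (z + I)*(z - 1)*(z - 2 - I), so z = 2 + I is a simple zero of Q and P is analytic there; z = 2 + I is therefore a simple pole and
  Res(f, z₀) = P(z₀)/Q'(z₀).

Q'(z) = 3*z^2 - 6*z + 3 - 2*I, so Q'(2 + I) = 4*I.
P(2 + I) = (2 + I)*exp(2 + I).

Res(f, 2 + I) = ((2 + I)*exp(2 + I))/(4*I) = (1/4 - I/2)*exp(2 + I)

Final answer: (1/4 - I/2)*exp(2 + I)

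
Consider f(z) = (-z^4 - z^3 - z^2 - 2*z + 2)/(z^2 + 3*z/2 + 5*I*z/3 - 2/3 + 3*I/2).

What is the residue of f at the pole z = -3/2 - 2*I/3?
Write f(z) = P(z)/Q(z) with P(z) = -z^4 - z^3 - z^2 - 2*z + 2 and Q(z) = z^2 + 3*z/2 + 5*I*z/3 - 2/3 + 3*I/2.
The denominator factors as Q(z) = (z + I)*(z + 3/2 + 2*I/3), so z = -3/2 - 2*I/3 is a simple zero of Q and P is analytic there; z = -3/2 - 2*I/3 is therefore a simple pole and
  Res(f, z₀) = P(z₀)/Q'(z₀).

Q'(z) = 2*z + 3/2 + 5*I/3, so Q'(-3/2 - 2*I/3) = -3/2 + I/3.
P(-3/2 - 2*I/3) = 6881/1296 - 199*I/54.

Res(f, -3/2 - 2*I/3) = (6881/1296 - 199*I/54)/(-3/2 + I/3) = -23827/6120 + 14611*I/9180

Final answer: -23827/6120 + 14611*I/9180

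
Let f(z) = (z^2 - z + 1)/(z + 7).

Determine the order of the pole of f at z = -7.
Factor the denominator:
  z + 7 = (z + 7)

The numerator P(z) = z^2 - z + 1 has P(-7) = 57 ≠ 0, so no factor of (z + 7) cancels.
Near z = -7 we can therefore write f(z) = g(z)/(z + 7) with g analytic at -7 and g(-7) ≠ 0 (g is just the numerator).

Hence z = -7 is a pole of order 1.

Final answer: 1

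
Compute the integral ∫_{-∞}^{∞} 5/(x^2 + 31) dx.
Let f(z) = 5/(z^2 + 31). The denominator has no real zeros and deg Q - deg P = 2 ≥ 2, so the integral of f over the upper semicircle |z| = R tends to 0 as R → ∞. Closing the contour in the upper half-plane,
  ∫_{-∞}^{∞} f(x) dx = 2πi · Σ Res(f, z_k)  over the poles with Im z_k > 0.

Zeros of the denominator: z^2 + 31 = 0 gives z = ±sqrt(31)*I.
Upper half-plane: z = sqrt(31)*I (simple).

Each pole is a simple zero of Q(z) = z^2 + 31, so Res(f, z₀) = P(z₀)/Q'(z₀) with P(z) = 5, Q'(z) = 2*z:
  Res(f, sqrt(31)*I) = (5)/(2*sqrt(31)*I) = -5*sqrt(31)*I/62

∫_{-∞}^{∞} f(x) dx = 2πi · (-5*sqrt(31)*I/62) = 5*sqrt(31)*pi/31

Final answer: 5*sqrt(31)*pi/31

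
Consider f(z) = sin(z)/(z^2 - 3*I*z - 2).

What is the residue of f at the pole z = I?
Write f(z) = P(z)/Q(z) with P(z) = sin(z) and Q(z) = z^2 - 3*I*z - 2.
The denominator factors as Q(z) = (z - 2*I)*(z - I), so z = I is a simple zero of Q and P is analytic there; z = I is therefore a simple pole and
  Res(f, z₀) = P(z₀)/Q'(z₀).

Q'(z) = 2*z - 3*I, so Q'(I) = -I.
P(I) = I*sinh(1).

Res(f, I) = (I*sinh(1))/(-I) = -sinh(1)

Final answer: -sinh(1)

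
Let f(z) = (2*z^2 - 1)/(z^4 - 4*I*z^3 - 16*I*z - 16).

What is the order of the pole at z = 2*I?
Factor the denominator:
  z^4 - 4*I*z^3 - 16*I*z - 16 = (z - 2*I)^3*(z + 2*I)

The numerator P(z) = 2*z^2 - 1 has P(2*I) = -9 ≠ 0, so no factor of (z - 2*I) cancels.
Near z = 2*I we can therefore write f(z) = g(z)/(z - 2*I)^3 with g analytic at 2*I and g(2*I) ≠ 0 (g is the numerator divided by the remaining denominator factors).

Hence z = 2*I is a pole of order 3.

Final answer: 3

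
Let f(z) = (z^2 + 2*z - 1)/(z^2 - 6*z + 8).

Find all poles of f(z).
{2, 4}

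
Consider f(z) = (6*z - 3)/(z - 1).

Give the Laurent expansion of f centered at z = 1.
Put w = z - (1), i.e. z = w + 1. The denominator is w, so it suffices to rewrite the numerator in powers of w.

P(z) = 6*z - 3
P(w + 1) = 3 + 6*w

Dividing each term by w:
  f = 3/w + 6

Substituting back w = z - 1:
  f(z) = 3/(z - 1) + 6

The series is finite because the numerator is a polynomial; the negative powers form the principal part, and the coefficient of 1/(z - 1) gives Res(f, 1) = 3.

Final answer: 3/(z - 1) + 6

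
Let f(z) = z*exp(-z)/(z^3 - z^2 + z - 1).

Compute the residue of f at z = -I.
Write f(z) = P(z)/Q(z) with P(z) = z*exp(-z) and Q(z) = z^3 - z^2 + z - 1.
The denominator factors as Q(z) = (z - 1)*(z + I)*(z - I), so z = -I is a simple zero of Q and P is analytic there; z = -I is therefore a simple pole and
  Res(f, z₀) = P(z₀)/Q'(z₀).

Q'(z) = 3*z^2 - 2*z + 1, so Q'(-I) = -2 + 2*I.
P(-I) = -I*exp(I).

Res(f, -I) = (-I*exp(I))/(-2 + 2*I) = (-1/4 + I/4)*exp(I)

Final answer: (-1/4 + I/4)*exp(I)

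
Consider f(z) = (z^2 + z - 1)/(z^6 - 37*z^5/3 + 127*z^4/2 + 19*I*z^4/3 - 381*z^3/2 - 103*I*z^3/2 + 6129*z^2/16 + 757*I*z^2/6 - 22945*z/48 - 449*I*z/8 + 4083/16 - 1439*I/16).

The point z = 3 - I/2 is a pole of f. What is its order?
4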